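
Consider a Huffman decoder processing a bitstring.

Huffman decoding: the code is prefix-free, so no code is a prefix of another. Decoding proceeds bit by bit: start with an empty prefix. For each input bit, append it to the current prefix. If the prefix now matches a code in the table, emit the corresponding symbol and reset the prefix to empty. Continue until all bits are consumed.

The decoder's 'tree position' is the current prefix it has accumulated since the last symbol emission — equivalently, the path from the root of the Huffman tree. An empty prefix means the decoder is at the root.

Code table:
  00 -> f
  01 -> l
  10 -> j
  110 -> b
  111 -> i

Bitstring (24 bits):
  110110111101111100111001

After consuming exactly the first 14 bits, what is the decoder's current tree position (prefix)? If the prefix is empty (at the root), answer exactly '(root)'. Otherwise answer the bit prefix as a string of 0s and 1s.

Answer: (root)

Derivation:
Bit 0: prefix='1' (no match yet)
Bit 1: prefix='11' (no match yet)
Bit 2: prefix='110' -> emit 'b', reset
Bit 3: prefix='1' (no match yet)
Bit 4: prefix='11' (no match yet)
Bit 5: prefix='110' -> emit 'b', reset
Bit 6: prefix='1' (no match yet)
Bit 7: prefix='11' (no match yet)
Bit 8: prefix='111' -> emit 'i', reset
Bit 9: prefix='1' (no match yet)
Bit 10: prefix='10' -> emit 'j', reset
Bit 11: prefix='1' (no match yet)
Bit 12: prefix='11' (no match yet)
Bit 13: prefix='111' -> emit 'i', reset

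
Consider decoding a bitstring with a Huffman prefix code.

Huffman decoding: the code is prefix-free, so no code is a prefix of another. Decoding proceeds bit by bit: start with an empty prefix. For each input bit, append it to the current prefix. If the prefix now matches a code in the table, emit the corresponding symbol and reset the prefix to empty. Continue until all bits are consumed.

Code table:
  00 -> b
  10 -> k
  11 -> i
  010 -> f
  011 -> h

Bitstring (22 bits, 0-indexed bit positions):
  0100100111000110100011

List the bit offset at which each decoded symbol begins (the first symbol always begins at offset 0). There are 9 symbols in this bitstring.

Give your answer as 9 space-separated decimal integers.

Bit 0: prefix='0' (no match yet)
Bit 1: prefix='01' (no match yet)
Bit 2: prefix='010' -> emit 'f', reset
Bit 3: prefix='0' (no match yet)
Bit 4: prefix='01' (no match yet)
Bit 5: prefix='010' -> emit 'f', reset
Bit 6: prefix='0' (no match yet)
Bit 7: prefix='01' (no match yet)
Bit 8: prefix='011' -> emit 'h', reset
Bit 9: prefix='1' (no match yet)
Bit 10: prefix='10' -> emit 'k', reset
Bit 11: prefix='0' (no match yet)
Bit 12: prefix='00' -> emit 'b', reset
Bit 13: prefix='1' (no match yet)
Bit 14: prefix='11' -> emit 'i', reset
Bit 15: prefix='0' (no match yet)
Bit 16: prefix='01' (no match yet)
Bit 17: prefix='010' -> emit 'f', reset
Bit 18: prefix='0' (no match yet)
Bit 19: prefix='00' -> emit 'b', reset
Bit 20: prefix='1' (no match yet)
Bit 21: prefix='11' -> emit 'i', reset

Answer: 0 3 6 9 11 13 15 18 20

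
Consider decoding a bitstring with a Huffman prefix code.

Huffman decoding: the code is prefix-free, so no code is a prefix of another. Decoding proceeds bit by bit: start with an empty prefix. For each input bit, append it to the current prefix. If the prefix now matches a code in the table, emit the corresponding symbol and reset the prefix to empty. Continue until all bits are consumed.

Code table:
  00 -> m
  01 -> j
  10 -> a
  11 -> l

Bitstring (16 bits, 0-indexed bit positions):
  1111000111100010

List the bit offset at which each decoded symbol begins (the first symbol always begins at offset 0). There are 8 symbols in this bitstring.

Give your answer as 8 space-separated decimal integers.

Bit 0: prefix='1' (no match yet)
Bit 1: prefix='11' -> emit 'l', reset
Bit 2: prefix='1' (no match yet)
Bit 3: prefix='11' -> emit 'l', reset
Bit 4: prefix='0' (no match yet)
Bit 5: prefix='00' -> emit 'm', reset
Bit 6: prefix='0' (no match yet)
Bit 7: prefix='01' -> emit 'j', reset
Bit 8: prefix='1' (no match yet)
Bit 9: prefix='11' -> emit 'l', reset
Bit 10: prefix='1' (no match yet)
Bit 11: prefix='10' -> emit 'a', reset
Bit 12: prefix='0' (no match yet)
Bit 13: prefix='00' -> emit 'm', reset
Bit 14: prefix='1' (no match yet)
Bit 15: prefix='10' -> emit 'a', reset

Answer: 0 2 4 6 8 10 12 14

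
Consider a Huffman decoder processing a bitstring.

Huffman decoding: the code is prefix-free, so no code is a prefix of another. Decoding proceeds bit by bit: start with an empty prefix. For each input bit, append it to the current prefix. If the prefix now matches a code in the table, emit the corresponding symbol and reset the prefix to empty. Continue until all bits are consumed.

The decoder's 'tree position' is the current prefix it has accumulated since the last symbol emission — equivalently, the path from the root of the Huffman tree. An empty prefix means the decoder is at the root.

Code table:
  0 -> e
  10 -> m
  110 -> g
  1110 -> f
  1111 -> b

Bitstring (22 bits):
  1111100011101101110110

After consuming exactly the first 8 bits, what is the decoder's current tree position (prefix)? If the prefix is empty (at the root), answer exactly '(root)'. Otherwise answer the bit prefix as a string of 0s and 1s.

Answer: (root)

Derivation:
Bit 0: prefix='1' (no match yet)
Bit 1: prefix='11' (no match yet)
Bit 2: prefix='111' (no match yet)
Bit 3: prefix='1111' -> emit 'b', reset
Bit 4: prefix='1' (no match yet)
Bit 5: prefix='10' -> emit 'm', reset
Bit 6: prefix='0' -> emit 'e', reset
Bit 7: prefix='0' -> emit 'e', reset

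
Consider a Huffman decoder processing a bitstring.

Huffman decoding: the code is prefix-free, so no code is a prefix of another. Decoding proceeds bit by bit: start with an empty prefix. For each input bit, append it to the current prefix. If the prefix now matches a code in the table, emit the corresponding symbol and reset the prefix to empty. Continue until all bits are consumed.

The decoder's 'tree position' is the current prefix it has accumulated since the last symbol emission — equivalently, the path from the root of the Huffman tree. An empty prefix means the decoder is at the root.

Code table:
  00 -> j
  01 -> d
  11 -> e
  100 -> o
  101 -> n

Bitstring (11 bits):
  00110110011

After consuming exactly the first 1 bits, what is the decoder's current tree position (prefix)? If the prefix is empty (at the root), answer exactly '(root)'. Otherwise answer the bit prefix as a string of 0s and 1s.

Answer: 0

Derivation:
Bit 0: prefix='0' (no match yet)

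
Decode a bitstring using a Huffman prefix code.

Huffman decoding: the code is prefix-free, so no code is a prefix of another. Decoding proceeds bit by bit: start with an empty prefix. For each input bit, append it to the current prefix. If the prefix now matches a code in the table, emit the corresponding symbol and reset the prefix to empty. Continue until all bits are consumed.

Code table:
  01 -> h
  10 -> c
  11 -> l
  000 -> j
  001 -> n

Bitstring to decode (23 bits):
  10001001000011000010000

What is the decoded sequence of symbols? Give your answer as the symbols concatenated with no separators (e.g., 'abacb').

Bit 0: prefix='1' (no match yet)
Bit 1: prefix='10' -> emit 'c', reset
Bit 2: prefix='0' (no match yet)
Bit 3: prefix='00' (no match yet)
Bit 4: prefix='001' -> emit 'n', reset
Bit 5: prefix='0' (no match yet)
Bit 6: prefix='00' (no match yet)
Bit 7: prefix='001' -> emit 'n', reset
Bit 8: prefix='0' (no match yet)
Bit 9: prefix='00' (no match yet)
Bit 10: prefix='000' -> emit 'j', reset
Bit 11: prefix='0' (no match yet)
Bit 12: prefix='01' -> emit 'h', reset
Bit 13: prefix='1' (no match yet)
Bit 14: prefix='10' -> emit 'c', reset
Bit 15: prefix='0' (no match yet)
Bit 16: prefix='00' (no match yet)
Bit 17: prefix='000' -> emit 'j', reset
Bit 18: prefix='1' (no match yet)
Bit 19: prefix='10' -> emit 'c', reset
Bit 20: prefix='0' (no match yet)
Bit 21: prefix='00' (no match yet)
Bit 22: prefix='000' -> emit 'j', reset

Answer: cnnjhcjcj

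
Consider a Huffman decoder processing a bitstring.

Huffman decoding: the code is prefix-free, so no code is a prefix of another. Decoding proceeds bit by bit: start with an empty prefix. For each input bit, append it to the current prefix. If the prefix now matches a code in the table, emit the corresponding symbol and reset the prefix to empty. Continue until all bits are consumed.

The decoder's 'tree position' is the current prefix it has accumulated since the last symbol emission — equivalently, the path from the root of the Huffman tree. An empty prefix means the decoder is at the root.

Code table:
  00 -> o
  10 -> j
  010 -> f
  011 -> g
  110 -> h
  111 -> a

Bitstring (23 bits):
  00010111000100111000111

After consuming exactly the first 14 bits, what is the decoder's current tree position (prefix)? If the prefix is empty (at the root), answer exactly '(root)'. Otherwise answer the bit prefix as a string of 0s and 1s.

Bit 0: prefix='0' (no match yet)
Bit 1: prefix='00' -> emit 'o', reset
Bit 2: prefix='0' (no match yet)
Bit 3: prefix='01' (no match yet)
Bit 4: prefix='010' -> emit 'f', reset
Bit 5: prefix='1' (no match yet)
Bit 6: prefix='11' (no match yet)
Bit 7: prefix='111' -> emit 'a', reset
Bit 8: prefix='0' (no match yet)
Bit 9: prefix='00' -> emit 'o', reset
Bit 10: prefix='0' (no match yet)
Bit 11: prefix='01' (no match yet)
Bit 12: prefix='010' -> emit 'f', reset
Bit 13: prefix='0' (no match yet)

Answer: 0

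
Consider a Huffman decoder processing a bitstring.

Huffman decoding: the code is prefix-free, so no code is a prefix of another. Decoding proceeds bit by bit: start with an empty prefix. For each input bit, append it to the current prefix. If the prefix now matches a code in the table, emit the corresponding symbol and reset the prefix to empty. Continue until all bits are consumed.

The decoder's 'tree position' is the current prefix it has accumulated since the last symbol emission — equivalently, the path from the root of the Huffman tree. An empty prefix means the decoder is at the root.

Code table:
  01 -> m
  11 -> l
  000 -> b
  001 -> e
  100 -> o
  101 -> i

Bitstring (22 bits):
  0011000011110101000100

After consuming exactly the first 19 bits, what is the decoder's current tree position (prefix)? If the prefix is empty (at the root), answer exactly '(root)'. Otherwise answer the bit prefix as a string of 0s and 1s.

Answer: (root)

Derivation:
Bit 0: prefix='0' (no match yet)
Bit 1: prefix='00' (no match yet)
Bit 2: prefix='001' -> emit 'e', reset
Bit 3: prefix='1' (no match yet)
Bit 4: prefix='10' (no match yet)
Bit 5: prefix='100' -> emit 'o', reset
Bit 6: prefix='0' (no match yet)
Bit 7: prefix='00' (no match yet)
Bit 8: prefix='001' -> emit 'e', reset
Bit 9: prefix='1' (no match yet)
Bit 10: prefix='11' -> emit 'l', reset
Bit 11: prefix='1' (no match yet)
Bit 12: prefix='10' (no match yet)
Bit 13: prefix='101' -> emit 'i', reset
Bit 14: prefix='0' (no match yet)
Bit 15: prefix='01' -> emit 'm', reset
Bit 16: prefix='0' (no match yet)
Bit 17: prefix='00' (no match yet)
Bit 18: prefix='000' -> emit 'b', reset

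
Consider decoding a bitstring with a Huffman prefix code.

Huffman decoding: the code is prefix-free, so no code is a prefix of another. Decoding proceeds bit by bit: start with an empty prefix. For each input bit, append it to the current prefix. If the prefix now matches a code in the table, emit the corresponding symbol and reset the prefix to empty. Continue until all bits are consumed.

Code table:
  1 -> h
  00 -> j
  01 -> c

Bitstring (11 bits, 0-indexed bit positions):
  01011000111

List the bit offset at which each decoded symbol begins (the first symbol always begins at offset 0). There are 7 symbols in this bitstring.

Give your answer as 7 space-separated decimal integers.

Answer: 0 2 4 5 7 9 10

Derivation:
Bit 0: prefix='0' (no match yet)
Bit 1: prefix='01' -> emit 'c', reset
Bit 2: prefix='0' (no match yet)
Bit 3: prefix='01' -> emit 'c', reset
Bit 4: prefix='1' -> emit 'h', reset
Bit 5: prefix='0' (no match yet)
Bit 6: prefix='00' -> emit 'j', reset
Bit 7: prefix='0' (no match yet)
Bit 8: prefix='01' -> emit 'c', reset
Bit 9: prefix='1' -> emit 'h', reset
Bit 10: prefix='1' -> emit 'h', reset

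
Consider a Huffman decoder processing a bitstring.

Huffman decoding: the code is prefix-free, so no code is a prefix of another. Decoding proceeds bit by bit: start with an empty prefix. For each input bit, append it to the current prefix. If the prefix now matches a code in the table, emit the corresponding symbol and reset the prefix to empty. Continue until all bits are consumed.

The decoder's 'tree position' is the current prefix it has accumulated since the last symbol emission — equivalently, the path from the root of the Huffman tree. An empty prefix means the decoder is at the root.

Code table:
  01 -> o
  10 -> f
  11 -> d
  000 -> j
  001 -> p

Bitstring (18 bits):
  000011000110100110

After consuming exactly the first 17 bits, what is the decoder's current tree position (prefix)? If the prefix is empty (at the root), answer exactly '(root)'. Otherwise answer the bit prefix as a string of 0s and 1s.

Answer: 1

Derivation:
Bit 0: prefix='0' (no match yet)
Bit 1: prefix='00' (no match yet)
Bit 2: prefix='000' -> emit 'j', reset
Bit 3: prefix='0' (no match yet)
Bit 4: prefix='01' -> emit 'o', reset
Bit 5: prefix='1' (no match yet)
Bit 6: prefix='10' -> emit 'f', reset
Bit 7: prefix='0' (no match yet)
Bit 8: prefix='00' (no match yet)
Bit 9: prefix='001' -> emit 'p', reset
Bit 10: prefix='1' (no match yet)
Bit 11: prefix='10' -> emit 'f', reset
Bit 12: prefix='1' (no match yet)
Bit 13: prefix='10' -> emit 'f', reset
Bit 14: prefix='0' (no match yet)
Bit 15: prefix='01' -> emit 'o', reset
Bit 16: prefix='1' (no match yet)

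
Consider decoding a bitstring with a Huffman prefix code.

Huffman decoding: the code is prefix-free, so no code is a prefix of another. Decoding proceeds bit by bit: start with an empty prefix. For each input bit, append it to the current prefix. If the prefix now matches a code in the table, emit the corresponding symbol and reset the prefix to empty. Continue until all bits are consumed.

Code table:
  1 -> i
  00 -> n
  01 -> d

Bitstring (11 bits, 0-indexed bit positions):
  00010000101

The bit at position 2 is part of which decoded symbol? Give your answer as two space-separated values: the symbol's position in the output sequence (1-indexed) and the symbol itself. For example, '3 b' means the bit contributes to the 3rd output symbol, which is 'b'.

Bit 0: prefix='0' (no match yet)
Bit 1: prefix='00' -> emit 'n', reset
Bit 2: prefix='0' (no match yet)
Bit 3: prefix='01' -> emit 'd', reset
Bit 4: prefix='0' (no match yet)
Bit 5: prefix='00' -> emit 'n', reset
Bit 6: prefix='0' (no match yet)

Answer: 2 d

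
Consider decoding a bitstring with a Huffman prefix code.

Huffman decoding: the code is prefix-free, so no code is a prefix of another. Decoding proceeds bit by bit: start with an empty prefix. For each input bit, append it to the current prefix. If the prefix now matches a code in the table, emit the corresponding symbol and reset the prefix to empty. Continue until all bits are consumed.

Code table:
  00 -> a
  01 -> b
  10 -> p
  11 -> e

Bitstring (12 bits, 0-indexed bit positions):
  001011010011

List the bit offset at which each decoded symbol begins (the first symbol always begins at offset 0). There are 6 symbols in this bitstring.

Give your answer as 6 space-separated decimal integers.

Bit 0: prefix='0' (no match yet)
Bit 1: prefix='00' -> emit 'a', reset
Bit 2: prefix='1' (no match yet)
Bit 3: prefix='10' -> emit 'p', reset
Bit 4: prefix='1' (no match yet)
Bit 5: prefix='11' -> emit 'e', reset
Bit 6: prefix='0' (no match yet)
Bit 7: prefix='01' -> emit 'b', reset
Bit 8: prefix='0' (no match yet)
Bit 9: prefix='00' -> emit 'a', reset
Bit 10: prefix='1' (no match yet)
Bit 11: prefix='11' -> emit 'e', reset

Answer: 0 2 4 6 8 10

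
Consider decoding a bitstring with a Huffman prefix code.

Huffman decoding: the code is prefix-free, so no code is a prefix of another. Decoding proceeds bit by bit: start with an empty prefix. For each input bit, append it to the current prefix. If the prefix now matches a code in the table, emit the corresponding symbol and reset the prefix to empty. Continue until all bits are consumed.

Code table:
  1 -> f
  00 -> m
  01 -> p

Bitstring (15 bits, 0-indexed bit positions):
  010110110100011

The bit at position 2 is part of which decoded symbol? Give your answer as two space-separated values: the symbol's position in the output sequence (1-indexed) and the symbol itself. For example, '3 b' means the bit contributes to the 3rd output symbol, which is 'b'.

Bit 0: prefix='0' (no match yet)
Bit 1: prefix='01' -> emit 'p', reset
Bit 2: prefix='0' (no match yet)
Bit 3: prefix='01' -> emit 'p', reset
Bit 4: prefix='1' -> emit 'f', reset
Bit 5: prefix='0' (no match yet)
Bit 6: prefix='01' -> emit 'p', reset

Answer: 2 p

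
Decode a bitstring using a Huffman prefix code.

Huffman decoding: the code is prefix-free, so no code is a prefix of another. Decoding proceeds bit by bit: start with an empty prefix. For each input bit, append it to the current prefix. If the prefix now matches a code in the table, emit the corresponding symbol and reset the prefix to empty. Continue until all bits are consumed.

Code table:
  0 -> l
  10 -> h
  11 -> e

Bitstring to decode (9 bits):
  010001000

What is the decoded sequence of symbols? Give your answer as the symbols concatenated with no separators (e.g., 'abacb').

Bit 0: prefix='0' -> emit 'l', reset
Bit 1: prefix='1' (no match yet)
Bit 2: prefix='10' -> emit 'h', reset
Bit 3: prefix='0' -> emit 'l', reset
Bit 4: prefix='0' -> emit 'l', reset
Bit 5: prefix='1' (no match yet)
Bit 6: prefix='10' -> emit 'h', reset
Bit 7: prefix='0' -> emit 'l', reset
Bit 8: prefix='0' -> emit 'l', reset

Answer: lhllhll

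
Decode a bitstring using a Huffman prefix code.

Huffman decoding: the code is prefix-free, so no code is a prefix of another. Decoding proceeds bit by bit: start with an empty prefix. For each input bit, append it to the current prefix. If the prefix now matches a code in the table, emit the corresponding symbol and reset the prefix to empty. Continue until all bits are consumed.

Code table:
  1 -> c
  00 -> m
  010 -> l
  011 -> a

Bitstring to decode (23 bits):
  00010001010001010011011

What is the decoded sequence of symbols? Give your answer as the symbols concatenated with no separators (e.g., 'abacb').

Answer: mlmclmclaa

Derivation:
Bit 0: prefix='0' (no match yet)
Bit 1: prefix='00' -> emit 'm', reset
Bit 2: prefix='0' (no match yet)
Bit 3: prefix='01' (no match yet)
Bit 4: prefix='010' -> emit 'l', reset
Bit 5: prefix='0' (no match yet)
Bit 6: prefix='00' -> emit 'm', reset
Bit 7: prefix='1' -> emit 'c', reset
Bit 8: prefix='0' (no match yet)
Bit 9: prefix='01' (no match yet)
Bit 10: prefix='010' -> emit 'l', reset
Bit 11: prefix='0' (no match yet)
Bit 12: prefix='00' -> emit 'm', reset
Bit 13: prefix='1' -> emit 'c', reset
Bit 14: prefix='0' (no match yet)
Bit 15: prefix='01' (no match yet)
Bit 16: prefix='010' -> emit 'l', reset
Bit 17: prefix='0' (no match yet)
Bit 18: prefix='01' (no match yet)
Bit 19: prefix='011' -> emit 'a', reset
Bit 20: prefix='0' (no match yet)
Bit 21: prefix='01' (no match yet)
Bit 22: prefix='011' -> emit 'a', reset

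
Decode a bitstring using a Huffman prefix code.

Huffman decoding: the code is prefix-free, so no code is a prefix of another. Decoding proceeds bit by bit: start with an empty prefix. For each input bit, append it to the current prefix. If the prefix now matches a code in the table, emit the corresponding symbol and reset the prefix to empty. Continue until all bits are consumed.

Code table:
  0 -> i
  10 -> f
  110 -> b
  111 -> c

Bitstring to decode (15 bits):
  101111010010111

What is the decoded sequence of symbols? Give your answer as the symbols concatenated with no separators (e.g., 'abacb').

Bit 0: prefix='1' (no match yet)
Bit 1: prefix='10' -> emit 'f', reset
Bit 2: prefix='1' (no match yet)
Bit 3: prefix='11' (no match yet)
Bit 4: prefix='111' -> emit 'c', reset
Bit 5: prefix='1' (no match yet)
Bit 6: prefix='10' -> emit 'f', reset
Bit 7: prefix='1' (no match yet)
Bit 8: prefix='10' -> emit 'f', reset
Bit 9: prefix='0' -> emit 'i', reset
Bit 10: prefix='1' (no match yet)
Bit 11: prefix='10' -> emit 'f', reset
Bit 12: prefix='1' (no match yet)
Bit 13: prefix='11' (no match yet)
Bit 14: prefix='111' -> emit 'c', reset

Answer: fcffifc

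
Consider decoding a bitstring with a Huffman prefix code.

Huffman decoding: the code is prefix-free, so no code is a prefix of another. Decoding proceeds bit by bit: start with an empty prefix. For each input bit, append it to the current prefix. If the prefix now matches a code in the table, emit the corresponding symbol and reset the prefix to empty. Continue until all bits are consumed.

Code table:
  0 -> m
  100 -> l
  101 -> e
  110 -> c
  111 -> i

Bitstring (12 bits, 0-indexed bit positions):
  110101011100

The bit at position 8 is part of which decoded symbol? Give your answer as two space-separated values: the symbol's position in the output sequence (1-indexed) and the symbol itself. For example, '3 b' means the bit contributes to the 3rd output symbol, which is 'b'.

Answer: 4 i

Derivation:
Bit 0: prefix='1' (no match yet)
Bit 1: prefix='11' (no match yet)
Bit 2: prefix='110' -> emit 'c', reset
Bit 3: prefix='1' (no match yet)
Bit 4: prefix='10' (no match yet)
Bit 5: prefix='101' -> emit 'e', reset
Bit 6: prefix='0' -> emit 'm', reset
Bit 7: prefix='1' (no match yet)
Bit 8: prefix='11' (no match yet)
Bit 9: prefix='111' -> emit 'i', reset
Bit 10: prefix='0' -> emit 'm', reset
Bit 11: prefix='0' -> emit 'm', reset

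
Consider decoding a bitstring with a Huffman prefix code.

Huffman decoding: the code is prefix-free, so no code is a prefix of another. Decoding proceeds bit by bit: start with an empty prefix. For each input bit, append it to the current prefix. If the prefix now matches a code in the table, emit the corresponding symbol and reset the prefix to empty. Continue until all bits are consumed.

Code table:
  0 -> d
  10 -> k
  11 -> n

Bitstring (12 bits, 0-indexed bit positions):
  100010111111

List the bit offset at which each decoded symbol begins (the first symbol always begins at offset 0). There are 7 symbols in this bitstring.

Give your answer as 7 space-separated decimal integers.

Bit 0: prefix='1' (no match yet)
Bit 1: prefix='10' -> emit 'k', reset
Bit 2: prefix='0' -> emit 'd', reset
Bit 3: prefix='0' -> emit 'd', reset
Bit 4: prefix='1' (no match yet)
Bit 5: prefix='10' -> emit 'k', reset
Bit 6: prefix='1' (no match yet)
Bit 7: prefix='11' -> emit 'n', reset
Bit 8: prefix='1' (no match yet)
Bit 9: prefix='11' -> emit 'n', reset
Bit 10: prefix='1' (no match yet)
Bit 11: prefix='11' -> emit 'n', reset

Answer: 0 2 3 4 6 8 10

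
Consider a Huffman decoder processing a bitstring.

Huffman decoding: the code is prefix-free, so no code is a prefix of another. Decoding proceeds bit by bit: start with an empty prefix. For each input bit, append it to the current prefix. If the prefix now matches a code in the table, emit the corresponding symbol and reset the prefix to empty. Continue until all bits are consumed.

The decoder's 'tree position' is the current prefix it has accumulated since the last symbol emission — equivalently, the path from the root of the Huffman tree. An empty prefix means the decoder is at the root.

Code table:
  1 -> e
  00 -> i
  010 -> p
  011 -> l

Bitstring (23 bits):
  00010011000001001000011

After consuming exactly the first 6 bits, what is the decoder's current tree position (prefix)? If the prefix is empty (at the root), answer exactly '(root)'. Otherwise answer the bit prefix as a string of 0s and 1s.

Bit 0: prefix='0' (no match yet)
Bit 1: prefix='00' -> emit 'i', reset
Bit 2: prefix='0' (no match yet)
Bit 3: prefix='01' (no match yet)
Bit 4: prefix='010' -> emit 'p', reset
Bit 5: prefix='0' (no match yet)

Answer: 0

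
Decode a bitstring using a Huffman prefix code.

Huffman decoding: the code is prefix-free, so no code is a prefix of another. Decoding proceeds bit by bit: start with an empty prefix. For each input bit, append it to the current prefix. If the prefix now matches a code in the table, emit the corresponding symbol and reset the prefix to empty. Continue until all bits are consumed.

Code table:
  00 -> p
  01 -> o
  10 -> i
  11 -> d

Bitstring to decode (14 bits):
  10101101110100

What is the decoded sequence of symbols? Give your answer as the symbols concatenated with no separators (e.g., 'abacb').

Bit 0: prefix='1' (no match yet)
Bit 1: prefix='10' -> emit 'i', reset
Bit 2: prefix='1' (no match yet)
Bit 3: prefix='10' -> emit 'i', reset
Bit 4: prefix='1' (no match yet)
Bit 5: prefix='11' -> emit 'd', reset
Bit 6: prefix='0' (no match yet)
Bit 7: prefix='01' -> emit 'o', reset
Bit 8: prefix='1' (no match yet)
Bit 9: prefix='11' -> emit 'd', reset
Bit 10: prefix='0' (no match yet)
Bit 11: prefix='01' -> emit 'o', reset
Bit 12: prefix='0' (no match yet)
Bit 13: prefix='00' -> emit 'p', reset

Answer: iidodop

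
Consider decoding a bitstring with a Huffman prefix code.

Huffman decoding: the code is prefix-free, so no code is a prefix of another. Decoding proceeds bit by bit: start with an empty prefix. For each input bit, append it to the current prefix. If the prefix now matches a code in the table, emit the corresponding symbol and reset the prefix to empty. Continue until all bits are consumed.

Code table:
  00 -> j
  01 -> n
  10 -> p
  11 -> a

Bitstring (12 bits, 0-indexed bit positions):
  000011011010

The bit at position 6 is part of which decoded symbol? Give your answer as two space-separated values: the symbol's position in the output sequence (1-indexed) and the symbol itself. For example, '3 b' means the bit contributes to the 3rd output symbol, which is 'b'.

Bit 0: prefix='0' (no match yet)
Bit 1: prefix='00' -> emit 'j', reset
Bit 2: prefix='0' (no match yet)
Bit 3: prefix='00' -> emit 'j', reset
Bit 4: prefix='1' (no match yet)
Bit 5: prefix='11' -> emit 'a', reset
Bit 6: prefix='0' (no match yet)
Bit 7: prefix='01' -> emit 'n', reset
Bit 8: prefix='1' (no match yet)
Bit 9: prefix='10' -> emit 'p', reset
Bit 10: prefix='1' (no match yet)

Answer: 4 n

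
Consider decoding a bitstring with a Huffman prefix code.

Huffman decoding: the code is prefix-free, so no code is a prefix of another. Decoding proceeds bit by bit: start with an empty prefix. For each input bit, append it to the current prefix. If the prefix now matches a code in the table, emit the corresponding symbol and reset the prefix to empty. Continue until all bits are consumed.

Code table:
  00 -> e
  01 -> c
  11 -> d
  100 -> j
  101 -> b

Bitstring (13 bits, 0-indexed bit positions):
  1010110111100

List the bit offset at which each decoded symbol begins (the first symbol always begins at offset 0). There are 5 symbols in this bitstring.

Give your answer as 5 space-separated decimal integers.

Bit 0: prefix='1' (no match yet)
Bit 1: prefix='10' (no match yet)
Bit 2: prefix='101' -> emit 'b', reset
Bit 3: prefix='0' (no match yet)
Bit 4: prefix='01' -> emit 'c', reset
Bit 5: prefix='1' (no match yet)
Bit 6: prefix='10' (no match yet)
Bit 7: prefix='101' -> emit 'b', reset
Bit 8: prefix='1' (no match yet)
Bit 9: prefix='11' -> emit 'd', reset
Bit 10: prefix='1' (no match yet)
Bit 11: prefix='10' (no match yet)
Bit 12: prefix='100' -> emit 'j', reset

Answer: 0 3 5 8 10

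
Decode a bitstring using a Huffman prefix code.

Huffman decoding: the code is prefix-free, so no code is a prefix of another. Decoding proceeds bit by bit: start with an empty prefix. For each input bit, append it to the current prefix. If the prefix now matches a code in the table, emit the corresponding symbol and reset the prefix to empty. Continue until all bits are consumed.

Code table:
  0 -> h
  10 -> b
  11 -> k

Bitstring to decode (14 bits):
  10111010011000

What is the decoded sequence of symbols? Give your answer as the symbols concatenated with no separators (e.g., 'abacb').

Bit 0: prefix='1' (no match yet)
Bit 1: prefix='10' -> emit 'b', reset
Bit 2: prefix='1' (no match yet)
Bit 3: prefix='11' -> emit 'k', reset
Bit 4: prefix='1' (no match yet)
Bit 5: prefix='10' -> emit 'b', reset
Bit 6: prefix='1' (no match yet)
Bit 7: prefix='10' -> emit 'b', reset
Bit 8: prefix='0' -> emit 'h', reset
Bit 9: prefix='1' (no match yet)
Bit 10: prefix='11' -> emit 'k', reset
Bit 11: prefix='0' -> emit 'h', reset
Bit 12: prefix='0' -> emit 'h', reset
Bit 13: prefix='0' -> emit 'h', reset

Answer: bkbbhkhhh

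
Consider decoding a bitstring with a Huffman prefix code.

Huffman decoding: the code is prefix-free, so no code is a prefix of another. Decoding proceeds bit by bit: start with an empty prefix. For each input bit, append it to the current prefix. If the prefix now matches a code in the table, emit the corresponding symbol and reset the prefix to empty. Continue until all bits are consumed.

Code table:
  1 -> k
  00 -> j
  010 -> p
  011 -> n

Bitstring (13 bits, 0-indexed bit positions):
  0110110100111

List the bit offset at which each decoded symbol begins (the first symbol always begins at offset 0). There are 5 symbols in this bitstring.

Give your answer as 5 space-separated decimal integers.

Answer: 0 3 6 9 12

Derivation:
Bit 0: prefix='0' (no match yet)
Bit 1: prefix='01' (no match yet)
Bit 2: prefix='011' -> emit 'n', reset
Bit 3: prefix='0' (no match yet)
Bit 4: prefix='01' (no match yet)
Bit 5: prefix='011' -> emit 'n', reset
Bit 6: prefix='0' (no match yet)
Bit 7: prefix='01' (no match yet)
Bit 8: prefix='010' -> emit 'p', reset
Bit 9: prefix='0' (no match yet)
Bit 10: prefix='01' (no match yet)
Bit 11: prefix='011' -> emit 'n', reset
Bit 12: prefix='1' -> emit 'k', reset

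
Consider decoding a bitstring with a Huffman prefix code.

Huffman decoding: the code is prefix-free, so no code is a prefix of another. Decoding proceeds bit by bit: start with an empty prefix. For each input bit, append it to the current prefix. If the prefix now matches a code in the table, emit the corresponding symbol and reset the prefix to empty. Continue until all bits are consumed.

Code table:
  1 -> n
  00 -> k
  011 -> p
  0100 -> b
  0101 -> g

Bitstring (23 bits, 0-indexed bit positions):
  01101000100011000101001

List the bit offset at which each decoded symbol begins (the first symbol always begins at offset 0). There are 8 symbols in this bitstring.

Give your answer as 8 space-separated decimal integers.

Bit 0: prefix='0' (no match yet)
Bit 1: prefix='01' (no match yet)
Bit 2: prefix='011' -> emit 'p', reset
Bit 3: prefix='0' (no match yet)
Bit 4: prefix='01' (no match yet)
Bit 5: prefix='010' (no match yet)
Bit 6: prefix='0100' -> emit 'b', reset
Bit 7: prefix='0' (no match yet)
Bit 8: prefix='01' (no match yet)
Bit 9: prefix='010' (no match yet)
Bit 10: prefix='0100' -> emit 'b', reset
Bit 11: prefix='0' (no match yet)
Bit 12: prefix='01' (no match yet)
Bit 13: prefix='011' -> emit 'p', reset
Bit 14: prefix='0' (no match yet)
Bit 15: prefix='00' -> emit 'k', reset
Bit 16: prefix='0' (no match yet)
Bit 17: prefix='01' (no match yet)
Bit 18: prefix='010' (no match yet)
Bit 19: prefix='0101' -> emit 'g', reset
Bit 20: prefix='0' (no match yet)
Bit 21: prefix='00' -> emit 'k', reset
Bit 22: prefix='1' -> emit 'n', reset

Answer: 0 3 7 11 14 16 20 22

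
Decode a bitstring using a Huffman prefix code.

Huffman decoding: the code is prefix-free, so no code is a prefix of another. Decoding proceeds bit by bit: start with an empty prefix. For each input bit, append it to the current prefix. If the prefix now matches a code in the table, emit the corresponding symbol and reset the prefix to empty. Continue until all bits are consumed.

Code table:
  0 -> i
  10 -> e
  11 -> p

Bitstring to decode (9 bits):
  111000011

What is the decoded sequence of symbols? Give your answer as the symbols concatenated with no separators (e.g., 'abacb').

Bit 0: prefix='1' (no match yet)
Bit 1: prefix='11' -> emit 'p', reset
Bit 2: prefix='1' (no match yet)
Bit 3: prefix='10' -> emit 'e', reset
Bit 4: prefix='0' -> emit 'i', reset
Bit 5: prefix='0' -> emit 'i', reset
Bit 6: prefix='0' -> emit 'i', reset
Bit 7: prefix='1' (no match yet)
Bit 8: prefix='11' -> emit 'p', reset

Answer: peiiip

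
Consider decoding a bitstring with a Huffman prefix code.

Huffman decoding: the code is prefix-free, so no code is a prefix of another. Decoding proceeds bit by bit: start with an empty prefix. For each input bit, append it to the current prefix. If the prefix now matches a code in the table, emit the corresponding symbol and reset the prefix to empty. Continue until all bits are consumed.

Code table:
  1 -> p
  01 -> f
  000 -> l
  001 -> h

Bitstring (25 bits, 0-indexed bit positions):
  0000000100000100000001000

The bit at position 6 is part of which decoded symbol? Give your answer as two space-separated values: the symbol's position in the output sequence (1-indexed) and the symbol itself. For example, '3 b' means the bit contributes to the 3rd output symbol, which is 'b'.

Answer: 3 f

Derivation:
Bit 0: prefix='0' (no match yet)
Bit 1: prefix='00' (no match yet)
Bit 2: prefix='000' -> emit 'l', reset
Bit 3: prefix='0' (no match yet)
Bit 4: prefix='00' (no match yet)
Bit 5: prefix='000' -> emit 'l', reset
Bit 6: prefix='0' (no match yet)
Bit 7: prefix='01' -> emit 'f', reset
Bit 8: prefix='0' (no match yet)
Bit 9: prefix='00' (no match yet)
Bit 10: prefix='000' -> emit 'l', reset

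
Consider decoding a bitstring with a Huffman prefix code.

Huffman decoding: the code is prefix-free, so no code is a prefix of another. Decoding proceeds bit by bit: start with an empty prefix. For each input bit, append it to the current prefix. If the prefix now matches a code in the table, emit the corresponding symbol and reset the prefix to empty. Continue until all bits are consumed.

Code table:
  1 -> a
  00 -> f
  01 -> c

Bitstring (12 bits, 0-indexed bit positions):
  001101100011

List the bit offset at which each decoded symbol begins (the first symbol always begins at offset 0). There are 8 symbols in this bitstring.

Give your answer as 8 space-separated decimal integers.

Bit 0: prefix='0' (no match yet)
Bit 1: prefix='00' -> emit 'f', reset
Bit 2: prefix='1' -> emit 'a', reset
Bit 3: prefix='1' -> emit 'a', reset
Bit 4: prefix='0' (no match yet)
Bit 5: prefix='01' -> emit 'c', reset
Bit 6: prefix='1' -> emit 'a', reset
Bit 7: prefix='0' (no match yet)
Bit 8: prefix='00' -> emit 'f', reset
Bit 9: prefix='0' (no match yet)
Bit 10: prefix='01' -> emit 'c', reset
Bit 11: prefix='1' -> emit 'a', reset

Answer: 0 2 3 4 6 7 9 11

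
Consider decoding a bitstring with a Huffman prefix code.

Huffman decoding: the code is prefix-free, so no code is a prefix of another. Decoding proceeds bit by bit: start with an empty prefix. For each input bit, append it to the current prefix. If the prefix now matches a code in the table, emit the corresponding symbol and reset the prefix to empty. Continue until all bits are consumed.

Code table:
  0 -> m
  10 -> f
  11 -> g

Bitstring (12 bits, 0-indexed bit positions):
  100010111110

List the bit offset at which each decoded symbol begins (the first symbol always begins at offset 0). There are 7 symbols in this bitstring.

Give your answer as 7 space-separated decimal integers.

Answer: 0 2 3 4 6 8 10

Derivation:
Bit 0: prefix='1' (no match yet)
Bit 1: prefix='10' -> emit 'f', reset
Bit 2: prefix='0' -> emit 'm', reset
Bit 3: prefix='0' -> emit 'm', reset
Bit 4: prefix='1' (no match yet)
Bit 5: prefix='10' -> emit 'f', reset
Bit 6: prefix='1' (no match yet)
Bit 7: prefix='11' -> emit 'g', reset
Bit 8: prefix='1' (no match yet)
Bit 9: prefix='11' -> emit 'g', reset
Bit 10: prefix='1' (no match yet)
Bit 11: prefix='10' -> emit 'f', reset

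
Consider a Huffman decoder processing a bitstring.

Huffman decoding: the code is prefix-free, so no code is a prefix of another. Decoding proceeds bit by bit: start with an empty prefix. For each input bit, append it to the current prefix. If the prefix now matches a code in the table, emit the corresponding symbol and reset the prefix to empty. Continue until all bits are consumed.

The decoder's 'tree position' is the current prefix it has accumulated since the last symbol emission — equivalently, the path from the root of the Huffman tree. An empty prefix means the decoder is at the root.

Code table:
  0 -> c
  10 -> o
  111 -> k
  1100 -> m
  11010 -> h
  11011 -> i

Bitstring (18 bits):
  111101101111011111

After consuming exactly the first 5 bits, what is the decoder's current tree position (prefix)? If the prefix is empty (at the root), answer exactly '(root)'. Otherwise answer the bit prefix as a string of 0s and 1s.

Bit 0: prefix='1' (no match yet)
Bit 1: prefix='11' (no match yet)
Bit 2: prefix='111' -> emit 'k', reset
Bit 3: prefix='1' (no match yet)
Bit 4: prefix='10' -> emit 'o', reset

Answer: (root)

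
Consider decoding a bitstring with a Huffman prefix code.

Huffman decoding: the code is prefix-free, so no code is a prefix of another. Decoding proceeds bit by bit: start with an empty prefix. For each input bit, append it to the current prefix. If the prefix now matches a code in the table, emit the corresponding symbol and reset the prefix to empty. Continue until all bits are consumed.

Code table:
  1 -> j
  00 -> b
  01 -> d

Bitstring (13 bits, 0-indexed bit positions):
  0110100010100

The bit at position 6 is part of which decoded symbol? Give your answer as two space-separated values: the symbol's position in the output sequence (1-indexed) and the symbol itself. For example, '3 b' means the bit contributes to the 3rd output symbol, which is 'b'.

Bit 0: prefix='0' (no match yet)
Bit 1: prefix='01' -> emit 'd', reset
Bit 2: prefix='1' -> emit 'j', reset
Bit 3: prefix='0' (no match yet)
Bit 4: prefix='01' -> emit 'd', reset
Bit 5: prefix='0' (no match yet)
Bit 6: prefix='00' -> emit 'b', reset
Bit 7: prefix='0' (no match yet)
Bit 8: prefix='01' -> emit 'd', reset
Bit 9: prefix='0' (no match yet)
Bit 10: prefix='01' -> emit 'd', reset

Answer: 4 b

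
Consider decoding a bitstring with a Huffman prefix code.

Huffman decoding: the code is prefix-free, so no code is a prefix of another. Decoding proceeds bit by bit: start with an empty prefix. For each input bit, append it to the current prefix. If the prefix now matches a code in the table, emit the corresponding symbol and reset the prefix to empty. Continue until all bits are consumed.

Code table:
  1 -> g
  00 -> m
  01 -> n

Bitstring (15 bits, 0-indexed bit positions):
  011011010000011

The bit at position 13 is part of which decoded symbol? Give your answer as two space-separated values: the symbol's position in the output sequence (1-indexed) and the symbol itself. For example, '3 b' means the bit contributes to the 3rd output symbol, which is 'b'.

Answer: 8 n

Derivation:
Bit 0: prefix='0' (no match yet)
Bit 1: prefix='01' -> emit 'n', reset
Bit 2: prefix='1' -> emit 'g', reset
Bit 3: prefix='0' (no match yet)
Bit 4: prefix='01' -> emit 'n', reset
Bit 5: prefix='1' -> emit 'g', reset
Bit 6: prefix='0' (no match yet)
Bit 7: prefix='01' -> emit 'n', reset
Bit 8: prefix='0' (no match yet)
Bit 9: prefix='00' -> emit 'm', reset
Bit 10: prefix='0' (no match yet)
Bit 11: prefix='00' -> emit 'm', reset
Bit 12: prefix='0' (no match yet)
Bit 13: prefix='01' -> emit 'n', reset
Bit 14: prefix='1' -> emit 'g', reset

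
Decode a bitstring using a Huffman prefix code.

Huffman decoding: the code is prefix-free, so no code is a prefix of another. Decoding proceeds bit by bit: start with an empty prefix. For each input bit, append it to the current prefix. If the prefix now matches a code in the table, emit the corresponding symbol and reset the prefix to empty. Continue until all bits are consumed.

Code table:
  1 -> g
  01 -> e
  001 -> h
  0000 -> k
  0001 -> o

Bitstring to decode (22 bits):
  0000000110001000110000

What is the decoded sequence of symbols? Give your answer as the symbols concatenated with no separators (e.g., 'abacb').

Bit 0: prefix='0' (no match yet)
Bit 1: prefix='00' (no match yet)
Bit 2: prefix='000' (no match yet)
Bit 3: prefix='0000' -> emit 'k', reset
Bit 4: prefix='0' (no match yet)
Bit 5: prefix='00' (no match yet)
Bit 6: prefix='000' (no match yet)
Bit 7: prefix='0001' -> emit 'o', reset
Bit 8: prefix='1' -> emit 'g', reset
Bit 9: prefix='0' (no match yet)
Bit 10: prefix='00' (no match yet)
Bit 11: prefix='000' (no match yet)
Bit 12: prefix='0001' -> emit 'o', reset
Bit 13: prefix='0' (no match yet)
Bit 14: prefix='00' (no match yet)
Bit 15: prefix='000' (no match yet)
Bit 16: prefix='0001' -> emit 'o', reset
Bit 17: prefix='1' -> emit 'g', reset
Bit 18: prefix='0' (no match yet)
Bit 19: prefix='00' (no match yet)
Bit 20: prefix='000' (no match yet)
Bit 21: prefix='0000' -> emit 'k', reset

Answer: kogoogk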